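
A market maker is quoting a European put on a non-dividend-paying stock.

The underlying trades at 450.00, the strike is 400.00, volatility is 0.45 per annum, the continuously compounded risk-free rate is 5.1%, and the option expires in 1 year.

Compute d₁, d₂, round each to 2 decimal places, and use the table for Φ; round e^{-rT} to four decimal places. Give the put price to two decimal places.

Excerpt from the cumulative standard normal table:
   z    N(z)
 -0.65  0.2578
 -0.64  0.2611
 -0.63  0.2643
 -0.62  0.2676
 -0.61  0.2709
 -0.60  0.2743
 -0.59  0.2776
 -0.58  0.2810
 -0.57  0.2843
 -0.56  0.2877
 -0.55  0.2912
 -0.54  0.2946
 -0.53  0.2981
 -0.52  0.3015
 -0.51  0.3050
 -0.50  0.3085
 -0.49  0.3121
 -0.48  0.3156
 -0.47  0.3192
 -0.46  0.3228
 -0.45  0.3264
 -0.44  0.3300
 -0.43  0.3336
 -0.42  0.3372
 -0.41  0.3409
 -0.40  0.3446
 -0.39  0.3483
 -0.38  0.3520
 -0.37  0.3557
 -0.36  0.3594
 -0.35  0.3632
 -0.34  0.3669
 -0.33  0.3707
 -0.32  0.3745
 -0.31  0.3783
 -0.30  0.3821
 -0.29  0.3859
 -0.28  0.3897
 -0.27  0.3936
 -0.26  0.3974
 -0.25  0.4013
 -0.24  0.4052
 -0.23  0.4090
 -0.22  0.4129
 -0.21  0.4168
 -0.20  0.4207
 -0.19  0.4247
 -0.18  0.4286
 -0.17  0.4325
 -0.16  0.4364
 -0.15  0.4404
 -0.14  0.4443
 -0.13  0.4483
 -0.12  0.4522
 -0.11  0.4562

T = 1;  σ√T = 0.4500
d₁ = [ln(450/400) + (0.051 + ½·0.45²)·1] / (σ√T) = (0.1178 + 0.1522) / 0.4500 = 0.6001 → 0.60
d₂ = 0.6001 − 0.4500 = 0.1501 → 0.15
e^(−rT) = e^(−0.051·1) = 0.9503
N(−d₂) = N(-0.15) = 0.4404;  N(−d₁) = N(-0.60) = 0.2743
P = 400·0.9503·0.4404 − 450·0.2743 = 167.4048 − 123.4350 = 43.9698

43.97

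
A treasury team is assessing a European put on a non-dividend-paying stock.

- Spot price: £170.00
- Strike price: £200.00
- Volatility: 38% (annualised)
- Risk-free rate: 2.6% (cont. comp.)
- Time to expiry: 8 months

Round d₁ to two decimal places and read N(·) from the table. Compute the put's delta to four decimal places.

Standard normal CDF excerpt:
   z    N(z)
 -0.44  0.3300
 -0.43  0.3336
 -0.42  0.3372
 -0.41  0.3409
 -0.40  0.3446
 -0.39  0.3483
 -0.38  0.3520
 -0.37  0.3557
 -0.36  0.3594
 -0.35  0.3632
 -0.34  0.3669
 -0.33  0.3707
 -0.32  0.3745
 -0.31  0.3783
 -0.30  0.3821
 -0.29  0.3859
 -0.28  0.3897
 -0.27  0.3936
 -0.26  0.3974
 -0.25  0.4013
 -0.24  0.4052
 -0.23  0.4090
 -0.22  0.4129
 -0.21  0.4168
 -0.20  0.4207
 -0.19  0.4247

σ√T = 0.38·√0.6667 = 0.3103
d₁ = [ln(170/200) + (0.026 + 0.38²/2)·0.6667] / 0.3103 = [-0.1625 + 0.0655] / 0.3103 = -0.3128 ⇒ -0.31
N(d₁) = N(-0.31) = 0.3783
Δ_put = N(d₁) − 1 = 0.3783 − 1 = -0.6217

-0.6217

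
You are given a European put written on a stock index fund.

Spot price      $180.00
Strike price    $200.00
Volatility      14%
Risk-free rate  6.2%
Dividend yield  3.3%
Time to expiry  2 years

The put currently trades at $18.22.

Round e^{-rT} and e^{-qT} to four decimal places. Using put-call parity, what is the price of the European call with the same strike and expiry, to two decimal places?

exp(−qT) = exp(−0.033·2) = 0.9361;  exp(−rT) = exp(−0.062·2) = 0.8834
Put-call parity: C − P = S·e^(−qT) − K·e^(−rT) = 180·0.9361 − 200·0.8834 = 168.4980 − 176.6800 = -8.1820
C = P + (C − P) = 18.22 + (-8.1820) = 10.0380

$10.04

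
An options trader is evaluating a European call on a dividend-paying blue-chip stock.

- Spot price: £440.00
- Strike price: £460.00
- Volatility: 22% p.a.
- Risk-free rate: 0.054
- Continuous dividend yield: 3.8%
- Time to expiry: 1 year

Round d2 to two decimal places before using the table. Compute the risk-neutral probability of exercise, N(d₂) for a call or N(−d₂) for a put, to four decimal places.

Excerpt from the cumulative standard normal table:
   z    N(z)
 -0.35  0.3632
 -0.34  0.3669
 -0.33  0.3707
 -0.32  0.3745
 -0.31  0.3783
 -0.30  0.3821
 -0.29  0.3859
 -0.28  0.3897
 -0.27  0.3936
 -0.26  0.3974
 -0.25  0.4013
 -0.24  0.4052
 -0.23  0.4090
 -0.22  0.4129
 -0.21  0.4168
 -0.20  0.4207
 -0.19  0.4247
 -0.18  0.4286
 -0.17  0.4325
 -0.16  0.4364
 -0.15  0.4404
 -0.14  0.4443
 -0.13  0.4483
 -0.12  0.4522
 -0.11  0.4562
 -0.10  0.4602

0.4052

σ√T = 0.22·√1 = 0.2200
d₁ = [ln(440/460) + (0.054 − 0.038 + 0.22²/2)·1] / 0.2200 = [-0.0445 + 0.0402] / 0.2200 = -0.0193 ≈ -0.02
d₂ = d₁ − σ√T = -0.0193 − 0.2200 = -0.2393 ≈ -0.24
Risk-neutral Pr[S_T > K] = N(d₂) = N(-0.24) = 0.4052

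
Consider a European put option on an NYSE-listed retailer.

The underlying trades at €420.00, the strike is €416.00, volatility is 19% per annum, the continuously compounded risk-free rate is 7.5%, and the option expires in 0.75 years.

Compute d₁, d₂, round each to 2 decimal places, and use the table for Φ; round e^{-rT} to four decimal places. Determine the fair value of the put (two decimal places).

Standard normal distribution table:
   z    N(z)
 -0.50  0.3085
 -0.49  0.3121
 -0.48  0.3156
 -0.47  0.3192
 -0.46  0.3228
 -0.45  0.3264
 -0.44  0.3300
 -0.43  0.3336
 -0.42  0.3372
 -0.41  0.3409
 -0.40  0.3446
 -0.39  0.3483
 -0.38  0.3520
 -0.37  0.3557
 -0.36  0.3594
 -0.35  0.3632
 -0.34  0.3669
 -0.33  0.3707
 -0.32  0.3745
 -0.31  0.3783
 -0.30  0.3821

σ√T = 0.19 × 0.8660 = 0.1645
d₁ = [ln(420/416) + (0.075 + ½·0.19²)·0.75] / (σ√T) = (0.0096 + 0.0698) / 0.1645 = 0.4823 → 0.48
d₂ = 0.4823 − 0.1645 = 0.3177 → 0.32
exp(−rT) = exp(−0.075·0.75) = 0.9453
N(−d₂) = N(-0.32) = 0.3745;  N(−d₁) = N(-0.48) = 0.3156
P = 416·0.9453·0.3745 − 420·0.3156 = 147.2702 − 132.5520 = 14.7182

€14.72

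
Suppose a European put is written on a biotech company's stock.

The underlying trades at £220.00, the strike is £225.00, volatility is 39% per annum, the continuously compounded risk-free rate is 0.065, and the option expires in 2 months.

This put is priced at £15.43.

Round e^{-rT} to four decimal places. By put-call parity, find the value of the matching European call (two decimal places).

£12.86

e^(−rT) = e^(−0.065·0.1667) = 0.9892
Put-call parity: C − P = S − K·e^(−rT) = 220 − 225·0.9892 = 220 − 222.5700 = -2.5700
C = P + (C − P) = 15.43 + (-2.5700) = 12.8600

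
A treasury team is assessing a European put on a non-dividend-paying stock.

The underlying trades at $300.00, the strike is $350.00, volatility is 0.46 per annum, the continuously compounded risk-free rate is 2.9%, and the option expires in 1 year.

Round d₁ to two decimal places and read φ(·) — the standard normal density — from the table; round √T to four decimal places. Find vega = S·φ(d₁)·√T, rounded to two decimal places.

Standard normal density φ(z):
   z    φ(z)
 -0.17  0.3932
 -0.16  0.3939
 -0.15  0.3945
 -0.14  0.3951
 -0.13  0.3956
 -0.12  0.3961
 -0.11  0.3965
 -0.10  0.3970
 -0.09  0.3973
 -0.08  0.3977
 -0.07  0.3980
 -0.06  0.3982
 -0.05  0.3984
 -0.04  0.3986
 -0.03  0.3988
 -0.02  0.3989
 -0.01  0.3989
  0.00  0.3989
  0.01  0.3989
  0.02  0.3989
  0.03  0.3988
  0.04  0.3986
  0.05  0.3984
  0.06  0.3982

119.58

T = 1;  σ√T = 0.4600
d₁ = [ln(300/350) + (0.029 + 0.46²/2)·1] / 0.4600 = [-0.1542 + 0.1348] / 0.4600 = -0.0421 ⇒ -0.04
√T = √1 = 1.0000
φ(d₁) = φ(-0.04) = 0.3986
vega = S·φ(d₁)·√T = 300·0.3986·1.0000 = 119.5800
(Call and put vega coincide under Black-Scholes.)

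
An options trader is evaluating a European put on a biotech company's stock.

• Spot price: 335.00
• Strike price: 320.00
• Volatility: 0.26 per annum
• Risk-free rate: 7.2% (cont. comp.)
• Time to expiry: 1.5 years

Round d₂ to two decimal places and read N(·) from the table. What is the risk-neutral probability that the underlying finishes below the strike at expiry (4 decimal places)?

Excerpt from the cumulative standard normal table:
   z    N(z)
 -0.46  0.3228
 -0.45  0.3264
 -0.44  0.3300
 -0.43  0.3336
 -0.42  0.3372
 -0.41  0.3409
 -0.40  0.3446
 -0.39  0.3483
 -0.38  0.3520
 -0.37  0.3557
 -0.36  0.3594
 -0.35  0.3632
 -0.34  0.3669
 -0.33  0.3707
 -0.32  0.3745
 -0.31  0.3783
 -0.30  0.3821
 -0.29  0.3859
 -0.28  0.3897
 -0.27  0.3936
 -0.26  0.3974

T = 1.5;  σ√T = 0.3184
ln(S/K) + (r + σ²/2)T = ln(335/320) + (0.072 + 0.26²/2)·1.5 = 0.0458 + 0.1587 = 0.2045
d₁ = 0.2045 / 0.3184 = 0.6422 → 0.64
d₂ = d₁ − σ√T = 0.6422 − 0.3184 = 0.3238 → 0.32
Pr(exercise) under Q = N(−d₂) = N(-0.32) = 0.3745

0.3745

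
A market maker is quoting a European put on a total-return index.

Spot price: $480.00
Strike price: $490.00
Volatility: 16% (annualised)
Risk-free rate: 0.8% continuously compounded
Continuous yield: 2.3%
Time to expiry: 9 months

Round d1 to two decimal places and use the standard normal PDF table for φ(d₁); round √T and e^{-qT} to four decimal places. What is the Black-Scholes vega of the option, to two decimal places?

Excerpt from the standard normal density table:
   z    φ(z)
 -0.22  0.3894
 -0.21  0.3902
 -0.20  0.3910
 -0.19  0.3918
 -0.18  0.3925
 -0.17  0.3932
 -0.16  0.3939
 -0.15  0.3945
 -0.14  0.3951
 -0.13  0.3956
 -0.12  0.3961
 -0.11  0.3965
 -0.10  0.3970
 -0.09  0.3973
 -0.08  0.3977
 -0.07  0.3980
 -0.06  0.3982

T = 0.75;  σ√T = 0.1386
ln(S/K) + (r − q + σ²/2)T = ln(480/490) + (0.008 − 0.023 + 0.16²/2)·0.75 = -0.0206 − 0.0016 = -0.0223
d₁ = -0.0223 / 0.1386 = -0.1607 → -0.16
√T = √0.75 = 0.8660
φ(d₁) = φ(-0.16) = 0.3939
e^(−qT) = e^(−0.023·0.75) = 0.9829
vega = S·e^(−qT)·φ(d₁)·√T = 480·0.9829·0.3939·0.8660 = 160.9365
(Call and put vega coincide under Black-Scholes.)

160.94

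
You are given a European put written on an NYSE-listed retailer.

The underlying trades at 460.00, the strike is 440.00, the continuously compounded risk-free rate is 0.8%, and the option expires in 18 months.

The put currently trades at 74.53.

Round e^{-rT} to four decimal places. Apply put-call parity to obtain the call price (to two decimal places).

e^(−rT) = e^(−0.008·1.5) = 0.9881
Put-call parity: C − P = S − K·e^(−rT) = 460 − 440·0.9881 = 460 − 434.7640 = 25.2360
C = P + (C − P) = 74.53 + (25.2360) = 99.7660

99.77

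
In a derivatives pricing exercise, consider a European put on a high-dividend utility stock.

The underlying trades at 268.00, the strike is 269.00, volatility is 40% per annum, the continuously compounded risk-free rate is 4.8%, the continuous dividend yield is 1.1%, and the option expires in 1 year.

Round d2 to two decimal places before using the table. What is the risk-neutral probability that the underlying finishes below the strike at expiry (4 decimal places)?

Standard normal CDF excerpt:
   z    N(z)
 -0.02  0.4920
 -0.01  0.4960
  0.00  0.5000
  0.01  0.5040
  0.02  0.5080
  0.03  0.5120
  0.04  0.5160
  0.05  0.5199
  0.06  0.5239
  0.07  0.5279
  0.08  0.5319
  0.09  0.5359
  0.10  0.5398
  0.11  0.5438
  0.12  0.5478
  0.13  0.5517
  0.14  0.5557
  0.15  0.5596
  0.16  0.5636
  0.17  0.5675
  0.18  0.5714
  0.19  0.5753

0.5478

σ√T = 0.4 × 1.0000 = 0.4000
d₁ = [ln(268/269) + (0.048 − 0.011 + 0.4²/2)·1] / 0.4000 = [-0.0037 + 0.1170] / 0.4000 = 0.2832 → 0.28
d₂ = d₁ − σ√T = 0.2832 − 0.4000 = -0.1168 → -0.12
Pr(exercise) under Q = N(−d₂) = N(0.12) = 0.5478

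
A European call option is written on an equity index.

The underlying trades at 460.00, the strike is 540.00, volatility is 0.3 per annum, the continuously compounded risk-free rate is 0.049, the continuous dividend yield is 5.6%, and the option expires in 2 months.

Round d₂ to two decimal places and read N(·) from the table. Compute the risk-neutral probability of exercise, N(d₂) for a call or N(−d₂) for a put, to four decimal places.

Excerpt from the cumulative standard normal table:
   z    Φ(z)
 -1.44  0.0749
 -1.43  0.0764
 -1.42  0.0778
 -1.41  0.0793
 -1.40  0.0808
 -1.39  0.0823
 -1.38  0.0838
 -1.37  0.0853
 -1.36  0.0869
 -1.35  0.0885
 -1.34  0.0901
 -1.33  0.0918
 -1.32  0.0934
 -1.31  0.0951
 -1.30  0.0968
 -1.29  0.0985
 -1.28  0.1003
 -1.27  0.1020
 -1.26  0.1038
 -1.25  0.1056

0.0838

σ√T = 0.3·√0.1667 = 0.1225
d₁ = [ln(460/540) + (0.049 − 0.056 + 0.3²/2)·0.1667] / 0.1225 = [-0.1603 + 0.0063] / 0.1225 = -1.2575 which rounds to -1.26
d₂ = d₁ − σ√T = -1.2575 − 0.1225 = -1.3800 which rounds to -1.38
Risk-neutral Pr[S_T > K] = N(d₂) = N(-1.38) = 0.0838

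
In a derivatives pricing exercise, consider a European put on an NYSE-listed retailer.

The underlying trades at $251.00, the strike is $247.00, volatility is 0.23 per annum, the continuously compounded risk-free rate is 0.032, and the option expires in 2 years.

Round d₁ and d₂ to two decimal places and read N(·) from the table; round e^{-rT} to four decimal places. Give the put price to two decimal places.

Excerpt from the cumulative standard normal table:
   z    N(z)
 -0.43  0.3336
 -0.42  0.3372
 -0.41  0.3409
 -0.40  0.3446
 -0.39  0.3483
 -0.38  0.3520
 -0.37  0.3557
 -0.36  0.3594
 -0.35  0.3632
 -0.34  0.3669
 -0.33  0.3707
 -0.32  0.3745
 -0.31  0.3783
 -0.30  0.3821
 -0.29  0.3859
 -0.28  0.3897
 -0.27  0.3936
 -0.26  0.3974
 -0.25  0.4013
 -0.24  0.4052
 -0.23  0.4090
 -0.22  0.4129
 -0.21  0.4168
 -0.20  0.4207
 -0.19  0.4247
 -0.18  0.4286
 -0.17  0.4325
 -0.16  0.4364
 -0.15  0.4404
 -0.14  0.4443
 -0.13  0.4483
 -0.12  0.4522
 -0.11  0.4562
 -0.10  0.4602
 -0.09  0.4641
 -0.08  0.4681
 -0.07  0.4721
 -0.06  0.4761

T = 2;  σ√T = 0.3253
d₁ = [ln(251/247) + (0.032 + 0.23²/2)·2] / 0.3253 = [0.0161 + 0.1169] / 0.3253 = 0.4088 which rounds to 0.41
d₂ = d₁ − σ√T = 0.4088 − 0.3253 = 0.0835 which rounds to 0.08
e^(−rT) = e^(−0.032·2) = 0.9380
P = 247·0.9380·N(-0.08) − 251·N(-0.41) = 247·0.9380·0.4681 − 251·0.3409 = 108.4522 − 85.5659 = 22.8863

$22.89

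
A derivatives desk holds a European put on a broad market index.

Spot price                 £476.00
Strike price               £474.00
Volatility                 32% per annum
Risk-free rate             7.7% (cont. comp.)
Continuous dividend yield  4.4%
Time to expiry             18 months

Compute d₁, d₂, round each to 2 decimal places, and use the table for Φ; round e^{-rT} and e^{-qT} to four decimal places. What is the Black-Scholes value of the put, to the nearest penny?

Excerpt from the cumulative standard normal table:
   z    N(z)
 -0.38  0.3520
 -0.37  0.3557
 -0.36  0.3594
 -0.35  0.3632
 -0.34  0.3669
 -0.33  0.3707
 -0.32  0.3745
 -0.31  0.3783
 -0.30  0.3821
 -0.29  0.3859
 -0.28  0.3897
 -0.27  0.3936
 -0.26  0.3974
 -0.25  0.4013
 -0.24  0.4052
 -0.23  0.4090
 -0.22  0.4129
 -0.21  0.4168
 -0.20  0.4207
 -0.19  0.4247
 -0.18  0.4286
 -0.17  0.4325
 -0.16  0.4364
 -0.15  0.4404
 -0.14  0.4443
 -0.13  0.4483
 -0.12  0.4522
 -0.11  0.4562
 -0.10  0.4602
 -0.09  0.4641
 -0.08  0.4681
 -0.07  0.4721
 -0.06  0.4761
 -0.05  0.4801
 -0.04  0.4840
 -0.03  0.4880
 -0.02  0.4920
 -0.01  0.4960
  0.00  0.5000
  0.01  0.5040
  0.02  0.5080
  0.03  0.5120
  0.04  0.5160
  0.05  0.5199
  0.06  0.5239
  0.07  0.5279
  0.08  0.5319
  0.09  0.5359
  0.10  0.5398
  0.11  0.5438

£56.06

σ√T = 0.32 × 1.2247 = 0.3919
d₁ = [ln(476/474) + (0.077 − 0.044 + 0.32²/2)·1.5] / 0.3919 = [0.0042 + 0.1263] / 0.3919 = 0.3330 ⇒ 0.33
d₂ = d₁ − σ√T = 0.3330 − 0.3919 = -0.0589 ⇒ -0.06
exp(−qT) = exp(−0.044·1.5) = 0.9361;  exp(−rT) = exp(−0.077·1.5) = 0.8909
N(−d₂) = N(0.06) = 0.5239;  N(−d₁) = N(-0.33) = 0.3707
P = 474·0.8909·0.5239 − 476·0.9361·0.3707 = 221.2359 − 165.1778 = 56.0581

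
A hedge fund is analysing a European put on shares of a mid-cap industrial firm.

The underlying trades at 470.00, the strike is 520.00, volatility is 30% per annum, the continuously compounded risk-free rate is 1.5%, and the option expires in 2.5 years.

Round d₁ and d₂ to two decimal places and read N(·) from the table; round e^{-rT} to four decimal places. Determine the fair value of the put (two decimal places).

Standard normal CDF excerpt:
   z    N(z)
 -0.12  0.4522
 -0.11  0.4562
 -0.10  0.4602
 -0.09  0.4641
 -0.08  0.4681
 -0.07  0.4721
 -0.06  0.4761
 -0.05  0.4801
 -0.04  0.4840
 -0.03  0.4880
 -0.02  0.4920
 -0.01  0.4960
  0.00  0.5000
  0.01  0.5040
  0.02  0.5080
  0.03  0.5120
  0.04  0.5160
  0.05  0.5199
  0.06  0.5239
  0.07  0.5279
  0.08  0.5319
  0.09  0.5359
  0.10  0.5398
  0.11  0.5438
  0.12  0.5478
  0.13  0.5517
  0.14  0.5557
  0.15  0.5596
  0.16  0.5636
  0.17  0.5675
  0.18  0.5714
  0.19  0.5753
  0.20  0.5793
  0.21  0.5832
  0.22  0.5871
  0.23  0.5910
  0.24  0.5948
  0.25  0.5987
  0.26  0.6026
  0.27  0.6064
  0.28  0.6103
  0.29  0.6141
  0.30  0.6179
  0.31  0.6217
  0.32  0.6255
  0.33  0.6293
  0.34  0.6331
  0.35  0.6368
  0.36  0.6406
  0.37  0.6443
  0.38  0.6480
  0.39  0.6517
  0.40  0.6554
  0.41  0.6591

T = 2.5;  σ√T = 0.4743
d₁ = [ln(470/520) + (0.015 + ½·0.3²)·2.5] / (σ√T) = (-0.1011 + 0.1500) / 0.4743 = 0.1031 → 0.10
d₂ = 0.1031 − 0.4743 = -0.3712 → -0.37
e^(−rT) = e^(−0.015·2.5) = 0.9632
N(−d₂) = N(0.37) = 0.6443;  N(−d₁) = N(-0.10) = 0.4602
P = 520·0.9632·0.6443 − 470·0.4602 = 322.7067 − 216.2940 = 106.4127

106.41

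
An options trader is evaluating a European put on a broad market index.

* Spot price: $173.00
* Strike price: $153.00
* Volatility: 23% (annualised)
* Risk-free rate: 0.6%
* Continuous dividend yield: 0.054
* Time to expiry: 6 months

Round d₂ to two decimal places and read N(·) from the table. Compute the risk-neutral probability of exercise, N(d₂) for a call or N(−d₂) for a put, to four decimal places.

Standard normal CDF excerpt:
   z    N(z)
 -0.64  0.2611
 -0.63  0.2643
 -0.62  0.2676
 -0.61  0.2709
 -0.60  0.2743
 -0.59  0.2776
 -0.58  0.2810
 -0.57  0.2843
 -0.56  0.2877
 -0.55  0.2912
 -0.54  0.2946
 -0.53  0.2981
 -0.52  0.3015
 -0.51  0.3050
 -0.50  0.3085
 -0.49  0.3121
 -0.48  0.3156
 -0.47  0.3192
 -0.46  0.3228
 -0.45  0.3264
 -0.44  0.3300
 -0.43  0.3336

0.2981

T = 0.5;  σ√T = 0.1626
d₁ = [ln(173/153) + (0.006 − 0.054 + ½·0.23²)·0.5] / (σ√T) = (0.1229 − 0.0108) / 0.1626 = 0.6891 ≈ 0.69
d₂ = 0.6891 − 0.1626 = 0.5265 ≈ 0.53
Risk-neutral Pr[S_T < K] = N(−d₂) = N(-0.53) = 0.2981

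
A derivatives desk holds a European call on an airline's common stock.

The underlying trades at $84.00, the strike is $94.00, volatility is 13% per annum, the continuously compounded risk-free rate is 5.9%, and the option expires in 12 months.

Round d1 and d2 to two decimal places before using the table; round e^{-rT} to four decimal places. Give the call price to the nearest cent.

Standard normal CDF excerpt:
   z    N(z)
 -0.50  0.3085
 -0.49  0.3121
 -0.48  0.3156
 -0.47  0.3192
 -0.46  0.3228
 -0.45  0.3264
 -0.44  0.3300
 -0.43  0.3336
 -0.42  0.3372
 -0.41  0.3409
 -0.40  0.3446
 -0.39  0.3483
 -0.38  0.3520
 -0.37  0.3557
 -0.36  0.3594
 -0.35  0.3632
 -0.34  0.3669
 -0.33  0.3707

σ√T = 0.13 × 1.0000 = 0.1300
d₁ = [ln(84/94) + (0.059 + 0.13²/2)·1] / 0.1300 = [-0.1125 + 0.0674] / 0.1300 = -0.3464 ⇒ -0.35
d₂ = d₁ − σ√T = -0.3464 − 0.1300 = -0.4764 ⇒ -0.48
e^(−rT) = e^(−0.059·1) = 0.9427
C = 84·N(-0.35) − 94·0.9427·N(-0.48) = 84·0.3632 − 94·0.9427·0.3156 = 30.5088 − 27.9665 = 2.5423

$2.54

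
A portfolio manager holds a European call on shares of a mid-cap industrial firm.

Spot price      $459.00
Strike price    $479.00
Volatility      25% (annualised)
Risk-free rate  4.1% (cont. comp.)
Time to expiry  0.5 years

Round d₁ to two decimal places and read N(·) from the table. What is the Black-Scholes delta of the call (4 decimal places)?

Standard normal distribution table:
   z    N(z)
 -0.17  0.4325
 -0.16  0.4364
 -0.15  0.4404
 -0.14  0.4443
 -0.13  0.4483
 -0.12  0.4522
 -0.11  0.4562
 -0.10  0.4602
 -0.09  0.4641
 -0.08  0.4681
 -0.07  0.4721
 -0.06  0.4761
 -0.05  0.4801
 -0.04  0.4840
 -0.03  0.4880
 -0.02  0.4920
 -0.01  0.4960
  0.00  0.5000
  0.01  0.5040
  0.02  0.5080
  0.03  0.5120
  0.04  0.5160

T = 0.5;  σ√T = 0.1768
d₁ = [ln(459/479) + (0.041 + ½·0.25²)·0.5] / (σ√T) = (-0.0427 + 0.0361) / 0.1768 = -0.0369 → -0.04
N(d₁) = N(-0.04) = 0.4840
Δ_call = N(d₁) = 0.4840

0.4840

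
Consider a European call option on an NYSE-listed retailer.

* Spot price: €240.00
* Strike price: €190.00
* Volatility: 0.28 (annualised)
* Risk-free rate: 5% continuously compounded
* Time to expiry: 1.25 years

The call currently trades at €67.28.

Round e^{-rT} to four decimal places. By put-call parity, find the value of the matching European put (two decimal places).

e^(−rT) = e^(−0.05·1.25) = 0.9394
Put-call parity: C − P = S − K·e^(−rT) = 240 − 190·0.9394 = 240 − 178.4860 = 61.5140
P = C − (C − P) = 67.28 − (61.5140) = 5.7660

€5.77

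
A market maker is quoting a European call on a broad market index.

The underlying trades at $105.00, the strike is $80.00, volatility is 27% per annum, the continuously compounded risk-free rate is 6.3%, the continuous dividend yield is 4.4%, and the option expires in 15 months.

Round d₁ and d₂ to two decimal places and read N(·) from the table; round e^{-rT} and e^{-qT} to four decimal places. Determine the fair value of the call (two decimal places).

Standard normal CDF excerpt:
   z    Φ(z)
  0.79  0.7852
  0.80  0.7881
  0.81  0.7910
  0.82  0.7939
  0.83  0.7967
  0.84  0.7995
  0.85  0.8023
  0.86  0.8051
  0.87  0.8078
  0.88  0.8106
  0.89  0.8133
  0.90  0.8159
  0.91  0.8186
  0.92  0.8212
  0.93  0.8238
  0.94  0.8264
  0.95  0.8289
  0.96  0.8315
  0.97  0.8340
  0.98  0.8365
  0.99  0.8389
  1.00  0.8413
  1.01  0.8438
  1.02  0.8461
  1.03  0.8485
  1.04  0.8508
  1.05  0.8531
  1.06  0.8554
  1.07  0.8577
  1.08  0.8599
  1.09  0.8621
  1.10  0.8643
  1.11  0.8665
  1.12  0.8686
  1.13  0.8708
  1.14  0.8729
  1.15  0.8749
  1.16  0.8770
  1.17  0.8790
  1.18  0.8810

$27.63

T = 1.25;  σ√T = 0.3019
d₁ = [ln(105/80) + (0.063 − 0.044 + 0.27²/2)·1.25] / 0.3019 = [0.2719 + 0.0693] / 0.3019 = 1.1304 which rounds to 1.13
d₂ = d₁ − σ√T = 1.1304 − 0.3019 = 0.8286 which rounds to 0.83
e^(−qT) = e^(−0.044·1.25) = 0.9465;  e^(−rT) = e^(−0.063·1.25) = 0.9243
N(d₁) = N(1.13) = 0.8708;  N(d₂) = N(0.83) = 0.7967
C = 105·0.9465·0.8708 − 80·0.9243·0.7967 = 86.5423 − 58.9112 = 27.6311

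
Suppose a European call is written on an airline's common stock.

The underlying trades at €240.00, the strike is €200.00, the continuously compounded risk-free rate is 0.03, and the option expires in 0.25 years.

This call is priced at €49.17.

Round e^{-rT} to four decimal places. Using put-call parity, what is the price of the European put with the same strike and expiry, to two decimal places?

€7.67

exp(−rT) = exp(−0.03·0.25) = 0.9925
Put-call parity: C − P = S − K·e^(−rT) = 240 − 200·0.9925 = 240 − 198.5000 = 41.5000
P = C − (C − P) = 49.17 − (41.5000) = 7.6700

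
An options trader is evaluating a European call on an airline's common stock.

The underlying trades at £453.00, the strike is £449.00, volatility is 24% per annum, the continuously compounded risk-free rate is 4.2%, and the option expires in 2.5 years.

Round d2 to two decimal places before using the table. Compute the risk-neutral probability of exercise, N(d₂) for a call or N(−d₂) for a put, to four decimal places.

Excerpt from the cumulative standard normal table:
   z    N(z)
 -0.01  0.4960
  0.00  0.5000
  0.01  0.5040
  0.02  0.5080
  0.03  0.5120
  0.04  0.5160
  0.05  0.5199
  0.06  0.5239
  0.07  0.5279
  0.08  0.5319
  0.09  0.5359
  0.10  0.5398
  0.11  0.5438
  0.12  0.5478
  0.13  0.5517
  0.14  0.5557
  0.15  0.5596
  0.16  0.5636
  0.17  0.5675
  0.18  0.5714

σ√T = 0.24·√2.5 = 0.3795
ln(S/K) + (r + σ²/2)T = ln(453/449) + (0.042 + 0.24²/2)·2.5 = 0.0089 + 0.1770 = 0.1859
d₁ = 0.1859 / 0.3795 = 0.4898 ≈ 0.49
d₂ = d₁ − σ√T = 0.4898 − 0.3795 = 0.1103 ≈ 0.11
Risk-neutral Pr[S_T > K] = N(d₂) = N(0.11) = 0.5438

0.5438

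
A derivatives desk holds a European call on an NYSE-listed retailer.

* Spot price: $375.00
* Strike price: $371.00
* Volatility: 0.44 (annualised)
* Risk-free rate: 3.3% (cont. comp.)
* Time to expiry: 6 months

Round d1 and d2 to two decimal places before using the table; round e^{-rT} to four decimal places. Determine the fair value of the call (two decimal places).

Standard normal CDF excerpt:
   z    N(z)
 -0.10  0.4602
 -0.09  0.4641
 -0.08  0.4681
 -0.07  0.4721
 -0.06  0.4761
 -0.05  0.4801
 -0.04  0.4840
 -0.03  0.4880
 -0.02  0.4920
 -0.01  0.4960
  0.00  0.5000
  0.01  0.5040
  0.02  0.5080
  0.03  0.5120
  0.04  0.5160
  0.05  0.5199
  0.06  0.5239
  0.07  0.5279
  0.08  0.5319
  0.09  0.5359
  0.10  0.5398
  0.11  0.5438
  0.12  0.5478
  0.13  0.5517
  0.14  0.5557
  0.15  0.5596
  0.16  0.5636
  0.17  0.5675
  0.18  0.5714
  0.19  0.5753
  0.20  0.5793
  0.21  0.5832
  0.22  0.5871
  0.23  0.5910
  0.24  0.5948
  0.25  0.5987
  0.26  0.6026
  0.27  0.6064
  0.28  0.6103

$50.77

σ√T = 0.44·√0.5 = 0.3111
d₁ = [ln(375/371) + (0.033 + 0.44²/2)·0.5] / 0.3111 = [0.0107 + 0.0649] / 0.3111 = 0.2431 which rounds to 0.24
d₂ = d₁ − σ√T = 0.2431 − 0.3111 = -0.0681 which rounds to -0.07
e^(−rT) = e^(−0.033·0.5) = 0.9836
N(d₁) = N(0.24) = 0.5948;  N(d₂) = N(-0.07) = 0.4721
C = 375·0.5948 − 371·0.9836·0.4721 = 223.0500 − 172.2767 = 50.7733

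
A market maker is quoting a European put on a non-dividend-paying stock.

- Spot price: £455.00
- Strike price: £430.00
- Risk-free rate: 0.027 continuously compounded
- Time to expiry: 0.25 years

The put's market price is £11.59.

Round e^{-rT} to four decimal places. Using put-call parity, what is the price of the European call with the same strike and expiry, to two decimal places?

e^(−rT) = e^(−0.027·0.25) = 0.9933
Put-call parity: C − P = S − K·e^(−rT) = 455 − 430·0.9933 = 455 − 427.1190 = 27.8810
C = P + (C − P) = 11.59 + (27.8810) = 39.4710

£39.47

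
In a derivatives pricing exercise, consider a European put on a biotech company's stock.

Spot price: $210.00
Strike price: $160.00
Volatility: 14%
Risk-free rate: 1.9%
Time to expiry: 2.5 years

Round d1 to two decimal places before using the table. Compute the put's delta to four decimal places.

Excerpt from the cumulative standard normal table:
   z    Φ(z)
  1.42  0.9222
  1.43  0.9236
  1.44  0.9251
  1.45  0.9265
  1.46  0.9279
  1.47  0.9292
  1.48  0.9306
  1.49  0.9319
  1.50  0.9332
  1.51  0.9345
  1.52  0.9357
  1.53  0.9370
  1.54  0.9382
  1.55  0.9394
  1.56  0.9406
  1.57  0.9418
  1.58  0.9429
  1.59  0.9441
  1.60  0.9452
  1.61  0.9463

σ√T = 0.14·√2.5 = 0.2214
d₁ = [ln(210/160) + (0.019 + 0.14²/2)·2.5] / 0.2214 = [0.2719 + 0.0720] / 0.2214 = 1.5537 ⇒ 1.55
N(d₁) = N(1.55) = 0.9394
Δ_put = N(d₁) − 1 = 0.9394 − 1 = -0.0606

-0.0606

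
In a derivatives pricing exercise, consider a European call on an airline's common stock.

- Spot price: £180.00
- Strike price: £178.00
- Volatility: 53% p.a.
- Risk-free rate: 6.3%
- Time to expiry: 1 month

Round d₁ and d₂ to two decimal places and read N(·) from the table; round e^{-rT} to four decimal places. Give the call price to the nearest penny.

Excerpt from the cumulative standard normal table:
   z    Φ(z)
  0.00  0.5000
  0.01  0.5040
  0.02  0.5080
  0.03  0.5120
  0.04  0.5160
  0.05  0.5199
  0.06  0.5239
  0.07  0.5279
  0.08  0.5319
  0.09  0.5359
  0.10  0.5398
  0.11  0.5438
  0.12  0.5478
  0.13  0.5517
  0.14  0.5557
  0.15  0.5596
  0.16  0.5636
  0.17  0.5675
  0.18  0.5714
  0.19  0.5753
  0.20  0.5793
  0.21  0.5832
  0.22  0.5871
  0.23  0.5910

£12.19

T = 0.08333;  σ√T = 0.1530
d₁ = [ln(180/178) + (0.063 + 0.53²/2)·0.08333] / 0.1530 = [0.0112 + 0.0170] / 0.1530 = 0.1838 ≈ 0.18
d₂ = d₁ − σ√T = 0.1838 − 0.1530 = 0.0308 ≈ 0.03
e^(−rT) = e^(−0.063·0.08333) = 0.9948
N(d₁) = N(0.18) = 0.5714;  N(d₂) = N(0.03) = 0.5120
C = 180·0.5714 − 178·0.9948·0.5120 = 102.8520 − 90.6621 = 12.1899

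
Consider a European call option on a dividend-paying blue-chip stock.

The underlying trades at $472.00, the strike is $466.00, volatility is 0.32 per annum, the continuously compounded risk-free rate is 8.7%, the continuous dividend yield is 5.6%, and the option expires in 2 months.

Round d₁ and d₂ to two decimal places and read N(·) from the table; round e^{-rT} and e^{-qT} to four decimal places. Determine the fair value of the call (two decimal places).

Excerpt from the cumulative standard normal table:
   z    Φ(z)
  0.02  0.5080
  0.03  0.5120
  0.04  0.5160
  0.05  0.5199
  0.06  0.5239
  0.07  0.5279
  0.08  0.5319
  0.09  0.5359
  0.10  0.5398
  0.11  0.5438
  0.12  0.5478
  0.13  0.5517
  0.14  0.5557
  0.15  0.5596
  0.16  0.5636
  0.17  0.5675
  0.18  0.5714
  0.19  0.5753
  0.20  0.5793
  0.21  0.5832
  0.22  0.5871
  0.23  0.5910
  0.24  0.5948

$28.43

T = 0.1667;  σ√T = 0.1306
d₁ = [ln(472/466) + (0.087 − 0.056 + 0.32²/2)·0.1667] / 0.1306 = [0.0128 + 0.0137] / 0.1306 = 0.2028 ⇒ 0.20
d₂ = d₁ − σ√T = 0.2028 − 0.1306 = 0.0722 ⇒ 0.07
exp(−qT) = exp(−0.056·0.1667) = 0.9907;  exp(−rT) = exp(−0.087·0.1667) = 0.9856
N(d₁) = N(0.20) = 0.5793;  N(d₂) = N(0.07) = 0.5279
C = 472·0.9907·0.5793 − 466·0.9856·0.5279 = 270.8867 − 242.4590 = 28.4277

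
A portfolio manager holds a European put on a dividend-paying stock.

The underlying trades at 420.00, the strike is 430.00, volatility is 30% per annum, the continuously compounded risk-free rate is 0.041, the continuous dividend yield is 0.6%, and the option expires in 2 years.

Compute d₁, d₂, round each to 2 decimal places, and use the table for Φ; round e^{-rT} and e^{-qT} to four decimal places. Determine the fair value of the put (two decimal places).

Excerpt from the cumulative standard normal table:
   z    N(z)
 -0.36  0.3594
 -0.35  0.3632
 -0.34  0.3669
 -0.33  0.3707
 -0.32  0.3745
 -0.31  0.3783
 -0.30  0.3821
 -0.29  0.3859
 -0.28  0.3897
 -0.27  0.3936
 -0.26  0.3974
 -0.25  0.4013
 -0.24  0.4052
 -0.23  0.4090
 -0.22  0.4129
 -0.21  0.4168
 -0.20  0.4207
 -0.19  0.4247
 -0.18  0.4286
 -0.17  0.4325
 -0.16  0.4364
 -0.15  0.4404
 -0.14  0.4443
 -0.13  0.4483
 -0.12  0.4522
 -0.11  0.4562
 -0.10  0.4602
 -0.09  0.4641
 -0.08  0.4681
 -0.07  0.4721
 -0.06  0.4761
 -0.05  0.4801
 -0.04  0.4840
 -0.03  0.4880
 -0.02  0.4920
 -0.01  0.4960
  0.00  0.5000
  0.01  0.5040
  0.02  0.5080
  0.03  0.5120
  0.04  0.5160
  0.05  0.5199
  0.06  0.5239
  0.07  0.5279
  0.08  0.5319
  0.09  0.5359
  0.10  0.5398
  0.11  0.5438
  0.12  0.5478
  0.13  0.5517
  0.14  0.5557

σ√T = 0.3·√2 = 0.4243
d₁ = [ln(420/430) + (0.041 − 0.006 + 0.3²/2)·2] / 0.4243 = [-0.0235 + 0.1600] / 0.4243 = 0.3217 which rounds to 0.32
d₂ = d₁ − σ√T = 0.3217 − 0.4243 = -0.1026 which rounds to -0.10
e^(−qT) = e^(−0.006·2) = 0.9881;  e^(−rT) = e^(−0.041·2) = 0.9213
P = 430·0.9213·N(0.10) − 420·0.9881·N(-0.32) = 430·0.9213·0.5398 − 420·0.9881·0.3745 = 213.8466 − 155.4182 = 58.4284

58.43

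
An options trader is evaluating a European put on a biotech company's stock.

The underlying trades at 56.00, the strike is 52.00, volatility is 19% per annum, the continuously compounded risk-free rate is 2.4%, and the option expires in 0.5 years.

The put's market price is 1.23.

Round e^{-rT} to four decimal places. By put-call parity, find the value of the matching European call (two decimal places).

exp(−rT) = exp(−0.024·0.5) = 0.9881
Put-call parity: C − P = S − K·e^(−rT) = 56 − 52·0.9881 = 56 − 51.3812 = 4.6188
C = P + (C − P) = 1.23 + (4.6188) = 5.8488

5.85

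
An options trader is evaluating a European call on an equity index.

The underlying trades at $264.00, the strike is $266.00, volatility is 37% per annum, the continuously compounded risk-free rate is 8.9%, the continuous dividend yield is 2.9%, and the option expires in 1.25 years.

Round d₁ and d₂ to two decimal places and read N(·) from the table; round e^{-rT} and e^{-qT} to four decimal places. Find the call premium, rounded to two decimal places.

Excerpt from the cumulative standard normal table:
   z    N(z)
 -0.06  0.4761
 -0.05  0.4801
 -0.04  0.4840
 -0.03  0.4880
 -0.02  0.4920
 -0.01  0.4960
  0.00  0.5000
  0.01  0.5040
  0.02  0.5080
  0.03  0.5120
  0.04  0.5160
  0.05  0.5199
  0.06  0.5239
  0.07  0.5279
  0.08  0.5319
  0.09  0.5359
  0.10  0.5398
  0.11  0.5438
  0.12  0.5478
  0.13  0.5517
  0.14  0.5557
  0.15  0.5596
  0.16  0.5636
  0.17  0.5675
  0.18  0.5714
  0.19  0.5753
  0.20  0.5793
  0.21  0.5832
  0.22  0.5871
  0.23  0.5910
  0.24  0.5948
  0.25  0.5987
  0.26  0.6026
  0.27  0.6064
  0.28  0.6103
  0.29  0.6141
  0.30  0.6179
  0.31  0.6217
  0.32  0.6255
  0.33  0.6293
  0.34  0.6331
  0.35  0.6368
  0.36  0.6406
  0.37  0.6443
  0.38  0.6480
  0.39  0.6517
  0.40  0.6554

$48.85

σ√T = 0.37 × 1.1180 = 0.4137
d₁ = [ln(264/266) + (0.089 − 0.029 + 0.37²/2)·1.25] / 0.4137 = [-0.0075 + 0.1606] / 0.4137 = 0.3699 ≈ 0.37
d₂ = d₁ − σ√T = 0.3699 − 0.4137 = -0.0438 ≈ -0.04
e^(−qT) = e^(−0.029·1.25) = 0.9644;  e^(−rT) = e^(−0.089·1.25) = 0.8947
C = 264·0.9644·N(0.37) − 266·0.8947·N(-0.04) = 264·0.9644·0.6443 − 266·0.8947·0.4840 = 164.0398 − 115.1873 = 48.8526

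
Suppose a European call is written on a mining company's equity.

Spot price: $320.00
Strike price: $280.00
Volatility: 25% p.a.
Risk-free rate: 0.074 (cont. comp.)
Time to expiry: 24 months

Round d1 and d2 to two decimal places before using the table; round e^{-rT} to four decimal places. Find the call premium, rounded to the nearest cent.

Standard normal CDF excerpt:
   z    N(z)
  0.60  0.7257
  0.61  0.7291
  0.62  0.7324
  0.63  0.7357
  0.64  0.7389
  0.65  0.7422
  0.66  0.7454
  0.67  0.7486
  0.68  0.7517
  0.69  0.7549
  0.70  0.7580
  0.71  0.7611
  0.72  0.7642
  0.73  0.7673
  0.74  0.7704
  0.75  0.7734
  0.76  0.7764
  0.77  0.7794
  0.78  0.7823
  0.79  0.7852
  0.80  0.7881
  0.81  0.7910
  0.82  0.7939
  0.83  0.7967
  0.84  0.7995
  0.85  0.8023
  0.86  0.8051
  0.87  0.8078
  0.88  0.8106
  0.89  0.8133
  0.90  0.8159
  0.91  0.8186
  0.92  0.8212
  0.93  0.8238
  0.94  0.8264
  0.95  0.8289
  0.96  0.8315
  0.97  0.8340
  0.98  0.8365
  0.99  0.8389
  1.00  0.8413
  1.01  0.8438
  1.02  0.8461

σ√T = 0.25·√2 = 0.3536
ln(S/K) + (r + σ²/2)T = ln(320/280) + (0.074 + 0.25²/2)·2 = 0.1335 + 0.2105 = 0.3440
d₁ = 0.3440 / 0.3536 = 0.9731 ≈ 0.97
d₂ = d₁ − σ√T = 0.9731 − 0.3536 = 0.6195 ≈ 0.62
exp(−rT) = exp(−0.074·2) = 0.8624
N(d₁) = N(0.97) = 0.8340;  N(d₂) = N(0.62) = 0.7324
C = 320·0.8340 − 280·0.8624·0.7324 = 266.8800 − 176.8541 = 90.0259

$90.03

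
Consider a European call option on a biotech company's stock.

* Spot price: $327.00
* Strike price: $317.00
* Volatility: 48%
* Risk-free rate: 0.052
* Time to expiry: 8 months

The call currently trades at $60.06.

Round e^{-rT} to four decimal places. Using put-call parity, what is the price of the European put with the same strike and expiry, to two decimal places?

$39.25

e^(−rT) = e^(−0.052·0.6667) = 0.9659
Put-call parity: C − P = S − K·e^(−rT) = 327 − 317·0.9659 = 327 − 306.1903 = 20.8097
P = C − (C − P) = 60.06 − (20.8097) = 39.2503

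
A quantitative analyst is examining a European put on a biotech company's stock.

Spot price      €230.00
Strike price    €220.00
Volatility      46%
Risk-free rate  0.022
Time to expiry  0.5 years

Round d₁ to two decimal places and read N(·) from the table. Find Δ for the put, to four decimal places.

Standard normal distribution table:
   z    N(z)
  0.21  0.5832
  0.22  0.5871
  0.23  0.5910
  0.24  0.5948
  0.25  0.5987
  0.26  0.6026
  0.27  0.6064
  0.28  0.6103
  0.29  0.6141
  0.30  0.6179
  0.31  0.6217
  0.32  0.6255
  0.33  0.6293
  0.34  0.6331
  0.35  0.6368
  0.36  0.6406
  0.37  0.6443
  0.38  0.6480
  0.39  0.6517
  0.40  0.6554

-0.3707

T = 0.5;  σ√T = 0.3253
d₁ = [ln(230/220) + (0.022 + ½·0.46²)·0.5] / (σ√T) = (0.0445 + 0.0639) / 0.3253 = 0.3331 → 0.33
N(d₁) = N(0.33) = 0.6293
Δ_put = N(d₁) − 1 = 0.6293 − 1 = -0.3707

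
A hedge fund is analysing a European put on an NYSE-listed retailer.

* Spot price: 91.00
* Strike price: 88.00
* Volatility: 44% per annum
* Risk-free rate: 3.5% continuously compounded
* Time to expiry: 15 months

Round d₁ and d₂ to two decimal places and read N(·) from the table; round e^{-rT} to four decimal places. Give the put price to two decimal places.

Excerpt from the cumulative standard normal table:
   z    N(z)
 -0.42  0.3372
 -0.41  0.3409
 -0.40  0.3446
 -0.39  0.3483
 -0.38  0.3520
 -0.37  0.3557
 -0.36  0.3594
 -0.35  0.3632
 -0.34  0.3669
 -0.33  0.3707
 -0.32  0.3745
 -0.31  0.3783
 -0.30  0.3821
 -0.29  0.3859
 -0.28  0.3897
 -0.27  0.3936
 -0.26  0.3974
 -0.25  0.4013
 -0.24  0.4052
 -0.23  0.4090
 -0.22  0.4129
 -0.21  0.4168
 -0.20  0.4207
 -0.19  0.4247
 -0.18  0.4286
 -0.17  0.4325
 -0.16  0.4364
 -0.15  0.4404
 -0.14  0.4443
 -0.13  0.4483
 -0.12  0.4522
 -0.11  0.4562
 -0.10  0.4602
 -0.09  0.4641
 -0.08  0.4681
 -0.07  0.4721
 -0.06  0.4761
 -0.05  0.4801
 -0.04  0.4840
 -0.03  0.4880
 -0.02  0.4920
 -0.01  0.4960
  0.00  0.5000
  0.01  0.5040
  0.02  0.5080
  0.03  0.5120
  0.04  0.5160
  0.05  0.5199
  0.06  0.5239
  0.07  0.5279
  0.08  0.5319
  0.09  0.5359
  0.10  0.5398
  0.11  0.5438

σ√T = 0.44 × 1.1180 = 0.4919
d₁ = [ln(91/88) + (0.035 + 0.44²/2)·1.25] / 0.4919 = [0.0335 + 0.1648] / 0.4919 = 0.4030 ⇒ 0.40
d₂ = d₁ − σ√T = 0.4030 − 0.4919 = -0.0889 ⇒ -0.09
exp(−rT) = exp(−0.035·1.25) = 0.9572
P = 88·0.9572·N(0.09) − 91·N(-0.40) = 88·0.9572·0.5359 − 91·0.3446 = 45.1408 − 31.3586 = 13.7822

13.78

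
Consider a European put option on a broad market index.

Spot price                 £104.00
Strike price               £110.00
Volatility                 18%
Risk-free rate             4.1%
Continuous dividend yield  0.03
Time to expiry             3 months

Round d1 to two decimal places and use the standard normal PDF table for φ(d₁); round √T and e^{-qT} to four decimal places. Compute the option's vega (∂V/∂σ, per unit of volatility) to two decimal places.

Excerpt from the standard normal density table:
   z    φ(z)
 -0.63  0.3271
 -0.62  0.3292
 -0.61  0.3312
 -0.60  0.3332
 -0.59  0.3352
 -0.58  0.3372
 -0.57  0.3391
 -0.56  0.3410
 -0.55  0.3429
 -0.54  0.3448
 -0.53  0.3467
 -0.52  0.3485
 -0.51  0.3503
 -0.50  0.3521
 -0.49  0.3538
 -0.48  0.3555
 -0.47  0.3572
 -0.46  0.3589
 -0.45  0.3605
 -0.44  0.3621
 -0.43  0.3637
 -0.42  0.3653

17.70

T = 0.25;  σ√T = 0.0900
d₁ = [ln(104/110) + (0.041 − 0.03 + ½·0.18²)·0.25] / (σ√T) = (-0.0561 + 0.0068) / 0.0900 = -0.5477 ⇒ -0.55
√T = √0.25 = 0.5000
φ(d₁) = φ(-0.55) = 0.3429
e^(−qT) = e^(−0.03·0.25) = 0.9925
vega = S·e^(−qT)·φ(d₁)·√T = 104·0.9925·0.3429·0.5000 = 17.6971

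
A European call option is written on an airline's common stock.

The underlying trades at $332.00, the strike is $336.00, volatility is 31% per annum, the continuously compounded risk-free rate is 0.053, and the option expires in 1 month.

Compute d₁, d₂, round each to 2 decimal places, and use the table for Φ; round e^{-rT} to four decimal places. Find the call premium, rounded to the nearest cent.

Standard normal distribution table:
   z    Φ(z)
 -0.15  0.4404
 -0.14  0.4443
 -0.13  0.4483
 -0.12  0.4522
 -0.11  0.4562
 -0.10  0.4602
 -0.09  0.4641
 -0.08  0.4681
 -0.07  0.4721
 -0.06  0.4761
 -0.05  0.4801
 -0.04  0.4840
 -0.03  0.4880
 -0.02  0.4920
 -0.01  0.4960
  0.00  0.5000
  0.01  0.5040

$10.72

σ√T = 0.31·√0.08333 = 0.0895
d₁ = [ln(332/336) + (0.053 + 0.31²/2)·0.08333] / 0.0895 = [-0.0120 + 0.0084] / 0.0895 = -0.0397 which rounds to -0.04
d₂ = d₁ − σ√T = -0.0397 − 0.0895 = -0.1292 which rounds to -0.13
exp(−rT) = exp(−0.053·0.08333) = 0.9956
N(d₁) = N(-0.04) = 0.4840;  N(d₂) = N(-0.13) = 0.4483
C = 332·0.4840 − 336·0.9956·0.4483 = 160.6880 − 149.9660 = 10.7220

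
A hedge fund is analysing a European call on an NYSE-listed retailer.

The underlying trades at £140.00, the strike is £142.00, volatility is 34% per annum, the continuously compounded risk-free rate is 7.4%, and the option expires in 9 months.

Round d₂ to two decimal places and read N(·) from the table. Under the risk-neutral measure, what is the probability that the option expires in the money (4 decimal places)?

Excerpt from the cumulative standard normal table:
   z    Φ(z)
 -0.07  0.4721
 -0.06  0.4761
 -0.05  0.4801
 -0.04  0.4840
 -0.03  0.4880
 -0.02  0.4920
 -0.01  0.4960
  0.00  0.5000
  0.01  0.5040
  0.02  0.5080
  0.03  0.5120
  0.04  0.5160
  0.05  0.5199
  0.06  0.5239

σ√T = 0.34·√0.75 = 0.2944
d₁ = [ln(140/142) + (0.074 + ½·0.34²)·0.75] / (σ√T) = (-0.0142 + 0.0988) / 0.2944 = 0.2875 ⇒ 0.29
d₂ = 0.2875 − 0.2944 = -0.0069 ⇒ -0.01
Risk-neutral Pr[S_T > K] = N(d₂) = N(-0.01) = 0.4960

0.4960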